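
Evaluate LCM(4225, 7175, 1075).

4225 = 5² · 13²; 7175 = 5² · 7 · 41; 1075 = 5² · 43
lcm takes max exponent of each prime: 5² · 7 · 13² · 41 · 43 = 52140725

52140725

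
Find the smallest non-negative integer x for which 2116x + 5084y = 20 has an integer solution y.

gcd(2116, 5084) = 4 (Euclid: 5084 = 2·2116 + 852; 2116 = 2·852 + 412; 852 = 2·412 + 28; 412 = 14·28 + 20; 28 = 1·20 + 8; 20 = 2·8 + 4; 8 = 2·4 + 0), and 4 | 20.
Extended Euclid: 2116·(543) + 5084·(-226) = 4. Scale by 5: x₀ = 2715.
General solution x = x₀ + 1271t; reducing mod 1271 gives x = 173 (and y = -72).

173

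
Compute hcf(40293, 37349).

1

Euclid: 40293 = 1·37349 + 2944; 37349 = 12·2944 + 2021; 2944 = 1·2021 + 923; 2021 = 2·923 + 175; 923 = 5·175 + 48; 175 = 3·48 + 31; 48 = 1·31 + 17; 31 = 1·17 + 14; 17 = 1·14 + 3; 14 = 4·3 + 2; 3 = 1·2 + 1; 2 = 2·1 + 0. Last nonzero remainder: 1.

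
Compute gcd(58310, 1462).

58310 = 2 · 5 · 7³ · 17
1462 = 2 · 17 · 43
Common: 2 · 17 = 34

34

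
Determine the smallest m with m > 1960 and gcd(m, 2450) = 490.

Multiples of 490 above 1960: 490·5, 490·6, … . Need the cofactor coprime to 2450/490 = 5.
Checking s = 5, 6, … the first with gcd(s, 5) = 1 is s = 6, giving 2940.

2940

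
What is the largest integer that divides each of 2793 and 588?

147

2793 = 3 · 7² · 19
588 = 2² · 3 · 7²
Common: 3 · 7² = 147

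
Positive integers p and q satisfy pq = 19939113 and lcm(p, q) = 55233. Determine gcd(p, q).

gcd·lcm = product, so gcd = 19939113/55233 = 361.

361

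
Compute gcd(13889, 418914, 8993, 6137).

17

13889 = 17 · 19 · 43; 418914 = 2 · 3² · 17 · 37²; 8993 = 17 · 23²; 6137 = 17 · 19²
gcd takes min exponent of each prime: 17 = 17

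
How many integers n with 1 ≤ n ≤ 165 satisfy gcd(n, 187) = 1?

187 = 11·17. Inclusion–exclusion on these primes:
165 − ⌊165/11⌋ − ⌊165/17⌋ + ⌊165/187⌋ = 141

141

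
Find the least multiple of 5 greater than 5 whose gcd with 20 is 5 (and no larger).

15

Multiples of 5 above 5: 5·2, 5·3, … . Need the cofactor coprime to 20/5 = 4.
Checking s = 2, 3, … the first with gcd(s, 4) = 1 is s = 3, giving 15.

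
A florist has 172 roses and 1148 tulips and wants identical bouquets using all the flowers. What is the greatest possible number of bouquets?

4

Euclid: 1148 = 6·172 + 116; 172 = 1·116 + 56; 116 = 2·56 + 4; 56 = 14·4 + 0. Last nonzero remainder: 4.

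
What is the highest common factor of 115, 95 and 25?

5

gcd(115, 95): 115 = 1·95 + 20; 95 = 4·20 + 15; 20 = 1·15 + 5; 15 = 3·5 + 0 → 5
gcd(5, 25): 25 = 5·5 + 0 → 5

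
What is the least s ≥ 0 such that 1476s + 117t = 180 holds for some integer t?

Reduce mod 117: 1476s ≡ 180 (mod 117). With g = gcd(1476, 117) = 9 dividing 180, divide through: 164s ≡ 20 (mod 13).
Since gcd(164, 13) = 1, s ≡ 20·(164)⁻¹ ≡ 9 (mod 13). Smallest non-negative: 9.

9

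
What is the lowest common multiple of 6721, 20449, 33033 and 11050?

17155688550

lcm(6721, 20449) = 6721·20449/gcd = 137437729/143 = 961103
lcm(961103, 33033) = 961103·33033/gcd = 31748115399/1573 = 20183163
lcm(20183163, 11050) = 20183163·11050/gcd = 223023951150/13 = 17155688550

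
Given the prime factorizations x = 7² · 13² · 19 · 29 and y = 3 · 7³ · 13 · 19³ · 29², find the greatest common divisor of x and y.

350987

min exponent per shared prime: 7² · 13 · 19 · 29 = 350987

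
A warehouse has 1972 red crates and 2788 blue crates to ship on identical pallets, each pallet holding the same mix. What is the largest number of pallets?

68

Euclid: 2788 = 1·1972 + 816; 1972 = 2·816 + 340; 816 = 2·340 + 136; 340 = 2·136 + 68; 136 = 2·68 + 0. Last nonzero remainder: 68.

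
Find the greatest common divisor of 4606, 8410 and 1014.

2

gcd(4606, 8410): 8410 = 1·4606 + 3804; 4606 = 1·3804 + 802; 3804 = 4·802 + 596; 802 = 1·596 + 206; 596 = 2·206 + 184; 206 = 1·184 + 22; 184 = 8·22 + 8; 22 = 2·8 + 6; 8 = 1·6 + 2; 6 = 3·2 + 0 → 2
gcd(2, 1014): 1014 = 507·2 + 0 → 2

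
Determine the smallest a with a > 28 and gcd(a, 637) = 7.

35

637 = 7·91. Any a with gcd(a, 637) = 7 is a multiple of 7, say 7s, with s coprime to 91.
Need s > 28/7, so s ≥ 5. First s ≥ 5 with gcd(s, 91) = 1 is s = 5. Thus a = 7·5 = 35.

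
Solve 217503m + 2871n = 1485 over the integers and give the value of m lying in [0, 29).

2

Euclid: 217503 = 75·2871 + 2178; 2871 = 1·2178 + 693; 2178 = 3·693 + 99; 693 = 7·99 + 0 → gcd = 99; 1485 = 99·15.
Back-substitution yields 217503·(4) + 2871·(-303) = 99, so one solution is m = 4·15 = 60, n = -303·15 = -4545.
Solutions in m differ by 2871/99 = 29; the one in [0, 29) is 60 mod 29 = 2.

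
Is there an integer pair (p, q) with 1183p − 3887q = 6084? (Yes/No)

Yes

By Bézout, 1183p − 3887q = 6084 has integer solutions iff gcd(1183, 3887) | 6084.
Euclid: 3887 = 3·1183 + 338; 1183 = 3·338 + 169; 338 = 2·169 + 0. gcd = 169; 6084 mod 169 = 0. Yes.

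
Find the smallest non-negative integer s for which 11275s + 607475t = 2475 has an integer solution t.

Euclid: 607475 = 53·11275 + 9900; 11275 = 1·9900 + 1375; 9900 = 7·1375 + 275; 1375 = 5·275 + 0 → gcd = 275; 2475 = 275·9.
Back-substitution yields 11275·(-431) + 607475·(8) = 275, so one solution is s = -431·9 = -3879, t = 8·9 = 72.
Solutions in s differ by 607475/275 = 2209; the one in [0, 2209) is -3879 mod 2209 = 539.

539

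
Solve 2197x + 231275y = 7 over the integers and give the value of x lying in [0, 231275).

219906

Reduce mod 231275: 2197x ≡ 7 (mod 231275). With g = gcd(2197, 231275) = 1 dividing 7, divide through: 2197x ≡ 7 (mod 231275).
Since gcd(2197, 231275) = 1, x ≡ 7·(2197)⁻¹ ≡ 219906 (mod 231275). Smallest non-negative: 219906.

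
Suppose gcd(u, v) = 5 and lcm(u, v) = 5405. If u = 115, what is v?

Using uv = gcd(u,v)·lcm(u,v) = 5·5405 = 27025, we get v = 27025/115 = 235.

235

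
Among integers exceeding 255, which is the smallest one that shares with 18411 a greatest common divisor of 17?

272

gcd(x, 18411) = 17 forces 17 | x; write x = 17s. Then gcd(17s, 17·1083) = 17·gcd(s, 1083), so need gcd(s, 1083) = 1.
17s > 255 gives s ≥ 16. The least s ≥ 16 coprime to 1083 is 16, so x = 17·16 = 272.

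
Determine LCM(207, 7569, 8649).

207 = 3² · 23; 7569 = 3² · 29²; 8649 = 3² · 31²
lcm takes max exponent of each prime: 3² · 23 · 29² · 31² = 167297607

167297607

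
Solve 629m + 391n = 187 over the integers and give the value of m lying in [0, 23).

9

gcd(629, 391) = 17 (Euclid: 629 = 1·391 + 238; 391 = 1·238 + 153; 238 = 1·153 + 85; 153 = 1·85 + 68; 85 = 1·68 + 17; 68 = 4·17 + 0), and 17 | 187.
Extended Euclid: 629·(5) + 391·(-8) = 17. Scale by 11: m₀ = 55.
General solution m = m₀ + 23t; reducing mod 23 gives m = 9 (and n = -14).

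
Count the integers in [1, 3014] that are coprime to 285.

1523

Prime factors of 285: 3, 5, 19. Count integers ≤ 3014 divisible by none of them.
By inclusion–exclusion: 3014 − ⌊3014/3⌋ − ⌊3014/5⌋ − ⌊3014/19⌋ + ⌊3014/15⌋ + ⌊3014/57⌋ + ⌊3014/95⌋ − ⌊3014/285⌋ = 1523.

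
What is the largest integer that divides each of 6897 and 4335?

Euclid: 6897 = 1·4335 + 2562; 4335 = 1·2562 + 1773; 2562 = 1·1773 + 789; 1773 = 2·789 + 195; 789 = 4·195 + 9; 195 = 21·9 + 6; 9 = 1·6 + 3; 6 = 2·3 + 0. Last nonzero remainder: 3.

3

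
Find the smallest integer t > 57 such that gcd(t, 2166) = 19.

95

2166 = 19·114. Any t with gcd(t, 2166) = 19 is a multiple of 19, say 19s, with s coprime to 114.
Need s > 57/19, so s ≥ 4. First s ≥ 4 with gcd(s, 114) = 1 is s = 5. Thus t = 19·5 = 95.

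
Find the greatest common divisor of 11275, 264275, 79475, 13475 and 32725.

gcd(11275, 264275): 264275 = 23·11275 + 4950; 11275 = 2·4950 + 1375; 4950 = 3·1375 + 825; 1375 = 1·825 + 550; 825 = 1·550 + 275; 550 = 2·275 + 0 → 275
gcd(275, 79475): 79475 = 289·275 + 0 → 275
gcd(275, 13475): 13475 = 49·275 + 0 → 275
gcd(275, 32725): 32725 = 119·275 + 0 → 275

275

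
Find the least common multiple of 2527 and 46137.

16655457

gcd first: 46137 = 18·2527 + 651; 2527 = 3·651 + 574; 651 = 1·574 + 77; 574 = 7·77 + 35; 77 = 2·35 + 7; 35 = 5·7 + 0 → gcd = 7
lcm = 2527·46137/gcd = 116588199/7 = 16655457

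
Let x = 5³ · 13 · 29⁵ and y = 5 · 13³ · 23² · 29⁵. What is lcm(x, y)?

max exponent per prime: 5³ · 13³ · 23² · 29⁵ = 2979790501592125

2979790501592125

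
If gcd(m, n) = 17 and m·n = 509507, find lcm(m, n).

29971

gcd·lcm = product, so lcm = 509507/17 = 29971.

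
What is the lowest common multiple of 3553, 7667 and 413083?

321791657

3553 = 11 · 17 · 19; 7667 = 11 · 17 · 41; 413083 = 11 · 17 · 47²
lcm takes max exponent of each prime: 11 · 17 · 19 · 41 · 47² = 321791657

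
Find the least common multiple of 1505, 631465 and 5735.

218011396855

1505 = 5 · 7 · 43; 631465 = 5 · 17² · 19 · 23; 5735 = 5 · 31 · 37
lcm takes max exponent of each prime: 5 · 7 · 17² · 19 · 23 · 31 · 37 · 43 = 218011396855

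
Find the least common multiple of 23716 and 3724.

450604

gcd first: 23716 = 6·3724 + 1372; 3724 = 2·1372 + 980; 1372 = 1·980 + 392; 980 = 2·392 + 196; 392 = 2·196 + 0 → gcd = 196
lcm = 23716·3724/gcd = 88318384/196 = 450604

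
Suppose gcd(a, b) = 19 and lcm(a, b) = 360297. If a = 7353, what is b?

931

a·b = gcd·lcm = 19·360297 = 6845643, so b = 6845643/7353 = 931.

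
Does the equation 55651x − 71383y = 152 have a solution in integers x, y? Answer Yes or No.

Yes

By Bézout, 55651x − 71383y = 152 has integer solutions iff gcd(55651, 71383) | 152.
Euclid: 71383 = 1·55651 + 15732; 55651 = 3·15732 + 8455; 15732 = 1·8455 + 7277; 8455 = 1·7277 + 1178; 7277 = 6·1178 + 209; 1178 = 5·209 + 133; 209 = 1·133 + 76; 133 = 1·76 + 57; 76 = 1·57 + 19; 57 = 3·19 + 0. gcd = 19; 152 mod 19 = 0. Yes.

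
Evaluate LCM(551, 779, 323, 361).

551 = 19 · 29; 779 = 19 · 41; 323 = 17 · 19; 361 = 19²
lcm takes max exponent of each prime: 17 · 19² · 29 · 41 = 7296893

7296893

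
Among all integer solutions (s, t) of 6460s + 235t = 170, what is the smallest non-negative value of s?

Reduce mod 235: 6460s ≡ 170 (mod 235). With g = gcd(6460, 235) = 5 dividing 170, divide through: 1292s ≡ 34 (mod 47).
Since gcd(1292, 47) = 1, s ≡ 34·(1292)⁻¹ ≡ 26 (mod 47). Smallest non-negative: 26.

26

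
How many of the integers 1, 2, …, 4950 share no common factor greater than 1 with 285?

Prime factors of 285: 3, 5, 19. Count integers ≤ 4950 divisible by none of them.
By inclusion–exclusion: 4950 − ⌊4950/3⌋ − ⌊4950/5⌋ − ⌊4950/19⌋ + ⌊4950/15⌋ + ⌊4950/57⌋ + ⌊4950/95⌋ − ⌊4950/285⌋ = 2501.

2501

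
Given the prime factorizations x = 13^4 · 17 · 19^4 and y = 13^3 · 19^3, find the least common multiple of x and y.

63275667377

max exponent per prime: 13^4 · 17 · 19^4 = 63275667377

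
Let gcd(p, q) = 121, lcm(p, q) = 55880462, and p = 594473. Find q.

Using pq = gcd(p,q)·lcm(p,q) = 121·55880462 = 6761535902, we get q = 6761535902/594473 = 11374.

11374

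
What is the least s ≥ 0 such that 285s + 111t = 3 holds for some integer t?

gcd(285, 111) = 3 (Euclid: 285 = 2·111 + 63; 111 = 1·63 + 48; 63 = 1·48 + 15; 48 = 3·15 + 3; 15 = 5·3 + 0), and 3 | 3.
Extended Euclid: 285·(-7) + 111·(18) = 3. Scale by 1: s₀ = -7.
General solution s = s₀ + 37k; reducing mod 37 gives s = 30 (and t = -77).

30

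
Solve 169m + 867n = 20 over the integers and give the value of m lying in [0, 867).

gcd(169, 867) = 1 (Euclid: 867 = 5·169 + 22; 169 = 7·22 + 15; 22 = 1·15 + 7; 15 = 2·7 + 1; 7 = 7·1 + 0), and 1 | 20.
Extended Euclid: 169·(118) + 867·(-23) = 1. Scale by 20: m₀ = 2360.
General solution m = m₀ + 867t; reducing mod 867 gives m = 626 (and n = -122).

626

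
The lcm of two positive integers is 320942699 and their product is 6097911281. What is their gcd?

gcd·lcm = product, so gcd = 6097911281/320942699 = 19.

19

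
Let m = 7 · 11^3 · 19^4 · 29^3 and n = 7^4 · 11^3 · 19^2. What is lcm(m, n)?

max exponent per prime: 7^4 · 11^3 · 19^4 · 29^3 = 10157307796028239

10157307796028239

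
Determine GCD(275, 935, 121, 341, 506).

11

275 = 5² · 11; 935 = 5 · 11 · 17; 121 = 11²; 341 = 11 · 31; 506 = 2 · 11 · 23
gcd takes min exponent of each prime: 11 = 11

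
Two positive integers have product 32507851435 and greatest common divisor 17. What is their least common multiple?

1912226555

gcd·lcm = product, so lcm = 32507851435/17 = 1912226555.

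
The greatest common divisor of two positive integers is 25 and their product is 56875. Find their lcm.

For any two positive integers, gcd × lcm equals their product. Hence lcm = 56875 / 25 = 2275.

2275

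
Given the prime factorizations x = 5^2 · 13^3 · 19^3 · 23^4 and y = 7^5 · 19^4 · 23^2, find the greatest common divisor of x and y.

min exponent per shared prime: 19^3 · 23^2 = 3628411

3628411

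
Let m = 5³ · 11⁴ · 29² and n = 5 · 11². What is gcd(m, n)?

min exponent per shared prime: 5 · 11² = 605

605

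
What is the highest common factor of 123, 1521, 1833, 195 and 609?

gcd(123, 1521): 1521 = 12·123 + 45; 123 = 2·45 + 33; 45 = 1·33 + 12; 33 = 2·12 + 9; 12 = 1·9 + 3; 9 = 3·3 + 0 → 3
gcd(3, 1833): 1833 = 611·3 + 0 → 3
gcd(3, 195): 195 = 65·3 + 0 → 3
gcd(3, 609): 609 = 203·3 + 0 → 3

3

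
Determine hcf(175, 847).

Euclid: 847 = 4·175 + 147; 175 = 1·147 + 28; 147 = 5·28 + 7; 28 = 4·7 + 0. Last nonzero remainder: 7.

7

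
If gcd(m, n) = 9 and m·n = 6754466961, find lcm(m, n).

For any two positive integers, gcd × lcm equals their product. Hence lcm = 6754466961 / 9 = 750496329.

750496329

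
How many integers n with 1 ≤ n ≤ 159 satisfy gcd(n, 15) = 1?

85

15 = 3·5. Inclusion–exclusion on these primes:
159 − ⌊159/3⌋ − ⌊159/5⌋ + ⌊159/15⌋ = 85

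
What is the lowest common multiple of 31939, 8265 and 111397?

1986765495

31939 = 19 · 41²; 8265 = 3 · 5 · 19 · 29; 111397 = 11 · 13 · 19 · 41
lcm takes max exponent of each prime: 3 · 5 · 11 · 13 · 19 · 29 · 41² = 1986765495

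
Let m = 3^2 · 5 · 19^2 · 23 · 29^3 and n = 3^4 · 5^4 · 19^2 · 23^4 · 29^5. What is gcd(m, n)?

min exponent per shared prime: 3^2 · 5 · 19^2 · 23 · 29^3 = 9112584015

9112584015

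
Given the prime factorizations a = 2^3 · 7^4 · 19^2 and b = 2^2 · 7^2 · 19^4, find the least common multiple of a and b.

max exponent per prime: 2^3 · 7^4 · 19^4 = 2503205768

2503205768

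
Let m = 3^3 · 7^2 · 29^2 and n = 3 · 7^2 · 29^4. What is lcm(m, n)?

max exponent per prime: 3^3 · 7^2 · 29^4 = 935732763

935732763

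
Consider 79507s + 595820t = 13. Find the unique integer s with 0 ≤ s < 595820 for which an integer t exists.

Reduce mod 595820: 79507s ≡ 13 (mod 595820). With g = gcd(79507, 595820) = 1 dividing 13, divide through: 79507s ≡ 13 (mod 595820).
Since gcd(79507, 595820) = 1, s ≡ 13·(79507)⁻¹ ≡ 451959 (mod 595820). Smallest non-negative: 451959.

451959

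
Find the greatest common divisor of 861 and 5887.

Euclid: 5887 = 6·861 + 721; 861 = 1·721 + 140; 721 = 5·140 + 21; 140 = 6·21 + 14; 21 = 1·14 + 7; 14 = 2·7 + 0. Last nonzero remainder: 7.

7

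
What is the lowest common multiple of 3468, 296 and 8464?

271516656

3468 = 2² · 3 · 17²; 296 = 2³ · 37; 8464 = 2⁴ · 23²
lcm takes max exponent of each prime: 2⁴ · 3 · 17² · 23² · 37 = 271516656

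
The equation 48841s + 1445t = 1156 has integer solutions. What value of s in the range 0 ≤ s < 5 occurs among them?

1

gcd(48841, 1445) = 289 (Euclid: 48841 = 33·1445 + 1156; 1445 = 1·1156 + 289; 1156 = 4·289 + 0), and 289 | 1156.
Extended Euclid: 48841·(-1) + 1445·(34) = 289. Scale by 4: s₀ = -4.
General solution s = s₀ + 5k; reducing mod 5 gives s = 1 (and t = -33).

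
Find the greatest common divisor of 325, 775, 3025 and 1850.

gcd(325, 775): 775 = 2·325 + 125; 325 = 2·125 + 75; 125 = 1·75 + 50; 75 = 1·50 + 25; 50 = 2·25 + 0 → 25
gcd(25, 3025): 3025 = 121·25 + 0 → 25
gcd(25, 1850): 1850 = 74·25 + 0 → 25

25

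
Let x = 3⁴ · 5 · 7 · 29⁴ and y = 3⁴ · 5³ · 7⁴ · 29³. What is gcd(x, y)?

69142815

min exponent per shared prime: 3⁴ · 5 · 7 · 29³ = 69142815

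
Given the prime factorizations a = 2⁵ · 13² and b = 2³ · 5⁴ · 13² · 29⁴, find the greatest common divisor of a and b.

1352

min exponent per shared prime: 2³ · 13² = 1352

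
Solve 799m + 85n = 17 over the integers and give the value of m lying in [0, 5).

3

gcd(799, 85) = 17 (Euclid: 799 = 9·85 + 34; 85 = 2·34 + 17; 34 = 2·17 + 0), and 17 | 17.
Extended Euclid: 799·(-2) + 85·(19) = 17. Scale by 1: m₀ = -2.
General solution m = m₀ + 5t; reducing mod 5 gives m = 3 (and n = -28).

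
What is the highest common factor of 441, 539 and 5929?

gcd(441, 539): 539 = 1·441 + 98; 441 = 4·98 + 49; 98 = 2·49 + 0 → 49
gcd(49, 5929): 5929 = 121·49 + 0 → 49

49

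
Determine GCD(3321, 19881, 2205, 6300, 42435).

9

gcd(3321, 19881): 19881 = 5·3321 + 3276; 3321 = 1·3276 + 45; 3276 = 72·45 + 36; 45 = 1·36 + 9; 36 = 4·9 + 0 → 9
gcd(9, 2205): 2205 = 245·9 + 0 → 9
gcd(9, 6300): 6300 = 700·9 + 0 → 9
gcd(9, 42435): 42435 = 4715·9 + 0 → 9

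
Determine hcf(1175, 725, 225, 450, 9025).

25

gcd(1175, 725): 1175 = 1·725 + 450; 725 = 1·450 + 275; 450 = 1·275 + 175; 275 = 1·175 + 100; 175 = 1·100 + 75; 100 = 1·75 + 25; 75 = 3·25 + 0 → 25
gcd(25, 225): 225 = 9·25 + 0 → 25
gcd(25, 450): 450 = 18·25 + 0 → 25
gcd(25, 9025): 9025 = 361·25 + 0 → 25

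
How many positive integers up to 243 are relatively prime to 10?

98

Prime factors of 10: 2, 5. Count integers ≤ 243 divisible by none of them.
By inclusion–exclusion: 243 − ⌊243/2⌋ − ⌊243/5⌋ + ⌊243/10⌋ = 98.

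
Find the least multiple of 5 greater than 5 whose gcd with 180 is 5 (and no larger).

180 = 5·36. Any m with gcd(m, 180) = 5 is a multiple of 5, say 5s, with s coprime to 36.
Need s > 5/5, so s ≥ 2. First s ≥ 2 with gcd(s, 36) = 1 is s = 5. Thus m = 5·5 = 25.

25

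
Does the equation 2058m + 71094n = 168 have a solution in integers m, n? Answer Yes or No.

By Bézout, 2058m + 71094n = 168 has integer solutions iff gcd(2058, 71094) | 168.
Euclid: 71094 = 34·2058 + 1122; 2058 = 1·1122 + 936; 1122 = 1·936 + 186; 936 = 5·186 + 6; 186 = 31·6 + 0. gcd = 6; 168 mod 6 = 0. Yes.

Yes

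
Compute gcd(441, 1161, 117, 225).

gcd(441, 1161): 1161 = 2·441 + 279; 441 = 1·279 + 162; 279 = 1·162 + 117; 162 = 1·117 + 45; 117 = 2·45 + 27; 45 = 1·27 + 18; 27 = 1·18 + 9; 18 = 2·9 + 0 → 9
gcd(9, 117): 117 = 13·9 + 0 → 9
gcd(9, 225): 225 = 25·9 + 0 → 9

9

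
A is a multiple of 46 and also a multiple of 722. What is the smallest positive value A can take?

46 = 2 · 23; 722 = 2 · 19²
max exponents: 2 · 19² · 23 = 16606

16606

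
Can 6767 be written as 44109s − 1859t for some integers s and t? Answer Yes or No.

No

gcd(44109, 1859): 44109 = 23·1859 + 1352; 1859 = 1·1352 + 507; 1352 = 2·507 + 338; 507 = 1·338 + 169; 338 = 2·169 + 0 → 169
169 does not divide 6767, so a solution does not exist.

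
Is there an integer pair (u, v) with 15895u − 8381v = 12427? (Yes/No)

Yes

By Bézout, 15895u − 8381v = 12427 has integer solutions iff gcd(15895, 8381) | 12427.
Euclid: 15895 = 1·8381 + 7514; 8381 = 1·7514 + 867; 7514 = 8·867 + 578; 867 = 1·578 + 289; 578 = 2·289 + 0. gcd = 289; 12427 mod 289 = 0. Yes.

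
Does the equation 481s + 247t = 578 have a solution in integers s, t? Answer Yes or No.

gcd(481, 247): 481 = 1·247 + 234; 247 = 1·234 + 13; 234 = 18·13 + 0 → 13
13 does not divide 578, so a solution does not exist.

No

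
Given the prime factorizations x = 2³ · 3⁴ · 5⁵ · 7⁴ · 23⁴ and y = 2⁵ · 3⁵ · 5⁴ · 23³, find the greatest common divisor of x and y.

min exponent per shared prime: 2³ · 3⁴ · 5⁴ · 23³ = 4927635000

4927635000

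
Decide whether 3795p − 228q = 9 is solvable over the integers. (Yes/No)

By Bézout, 3795p − 228q = 9 has integer solutions iff gcd(3795, 228) | 9.
Euclid: 3795 = 16·228 + 147; 228 = 1·147 + 81; 147 = 1·81 + 66; 81 = 1·66 + 15; 66 = 4·15 + 6; 15 = 2·6 + 3; 6 = 2·3 + 0. gcd = 3; 9 mod 3 = 0. Yes.

Yes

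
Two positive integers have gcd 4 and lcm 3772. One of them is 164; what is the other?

Using pq = gcd(p,q)·lcm(p,q) = 4·3772 = 15088, we get q = 15088/164 = 92.

92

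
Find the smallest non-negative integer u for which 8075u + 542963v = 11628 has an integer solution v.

1279

Euclid: 542963 = 67·8075 + 1938; 8075 = 4·1938 + 323; 1938 = 6·323 + 0 → gcd = 323; 11628 = 323·36.
Back-substitution yields 8075·(269) + 542963·(-4) = 323, so one solution is u = 269·36 = 9684, v = -4·36 = -144.
Solutions in u differ by 542963/323 = 1681; the one in [0, 1681) is 9684 mod 1681 = 1279.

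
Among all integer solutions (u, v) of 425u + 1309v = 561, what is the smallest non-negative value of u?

66

Reduce mod 1309: 425u ≡ 561 (mod 1309). With g = gcd(425, 1309) = 17 dividing 561, divide through: 25u ≡ 33 (mod 77).
Since gcd(25, 77) = 1, u ≡ 33·(25)⁻¹ ≡ 66 (mod 77). Smallest non-negative: 66.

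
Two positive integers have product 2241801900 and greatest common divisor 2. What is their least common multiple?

gcd·lcm = product, so lcm = 2241801900/2 = 1120900950.

1120900950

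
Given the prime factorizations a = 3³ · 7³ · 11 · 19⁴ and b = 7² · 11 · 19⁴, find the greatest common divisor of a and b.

70243019

min exponent per shared prime: 7² · 11 · 19⁴ = 70243019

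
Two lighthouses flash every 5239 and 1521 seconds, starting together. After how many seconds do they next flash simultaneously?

5239 = 13² · 31; 1521 = 3² · 13²
max exponents: 3² · 13² · 31 = 47151

47151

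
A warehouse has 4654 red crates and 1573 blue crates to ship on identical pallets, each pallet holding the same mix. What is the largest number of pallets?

4654 = 2 · 13 · 179
1573 = 11² · 13
Common: 13 = 13

13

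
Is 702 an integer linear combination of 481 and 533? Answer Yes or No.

gcd(481, 533): 533 = 1·481 + 52; 481 = 9·52 + 13; 52 = 4·13 + 0 → 13
13 divides 702, so a solution exists.

Yes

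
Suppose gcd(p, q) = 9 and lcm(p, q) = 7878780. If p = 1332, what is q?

53235

p·q = gcd·lcm = 9·7878780 = 70909020, so q = 70909020/1332 = 53235.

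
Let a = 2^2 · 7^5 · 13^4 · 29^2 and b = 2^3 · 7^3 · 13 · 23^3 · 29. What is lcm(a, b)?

max exponent per prime: 2^3 · 7^5 · 13^4 · 23^3 · 29^2 = 39294620621735752

39294620621735752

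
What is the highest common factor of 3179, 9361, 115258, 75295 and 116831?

11

3179 = 11 · 17²; 9361 = 11 · 23 · 37; 115258 = 2 · 11 · 13² · 31; 75295 = 5 · 11 · 37²; 116831 = 11 · 13 · 19 · 43
gcd takes min exponent of each prime: 11 = 11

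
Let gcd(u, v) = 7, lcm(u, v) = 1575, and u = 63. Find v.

u·v = gcd·lcm = 7·1575 = 11025, so v = 11025/63 = 175.

175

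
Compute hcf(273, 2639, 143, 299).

13

gcd(273, 2639): 2639 = 9·273 + 182; 273 = 1·182 + 91; 182 = 2·91 + 0 → 91
gcd(91, 143): 143 = 1·91 + 52; 91 = 1·52 + 39; 52 = 1·39 + 13; 39 = 3·13 + 0 → 13
gcd(13, 299): 299 = 23·13 + 0 → 13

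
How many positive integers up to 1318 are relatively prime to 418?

567

Prime factors of 418: 2, 11, 19. Count integers ≤ 1318 divisible by none of them.
By inclusion–exclusion: 1318 − ⌊1318/2⌋ − ⌊1318/11⌋ − ⌊1318/19⌋ + ⌊1318/22⌋ + ⌊1318/38⌋ + ⌊1318/209⌋ − ⌊1318/418⌋ = 567.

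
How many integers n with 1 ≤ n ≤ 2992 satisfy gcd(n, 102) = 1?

102 = 2·3·17. Inclusion–exclusion on these primes:
2992 − ⌊2992/2⌋ − ⌊2992/3⌋ − ⌊2992/17⌋ + ⌊2992/6⌋ + ⌊2992/34⌋ + ⌊2992/51⌋ − ⌊2992/102⌋ = 938

938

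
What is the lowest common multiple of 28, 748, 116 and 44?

28 = 2² · 7; 748 = 2² · 11 · 17; 116 = 2² · 29; 44 = 2² · 11
lcm takes max exponent of each prime: 2² · 7 · 11 · 17 · 29 = 151844

151844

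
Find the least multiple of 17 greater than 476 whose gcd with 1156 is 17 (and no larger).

493

gcd(m, 1156) = 17 forces 17 | m; write m = 17s. Then gcd(17s, 17·68) = 17·gcd(s, 68), so need gcd(s, 68) = 1.
17s > 476 gives s ≥ 29. The least s ≥ 29 coprime to 68 is 29, so m = 17·29 = 493.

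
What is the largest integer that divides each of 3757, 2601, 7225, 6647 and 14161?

3757 = 13 · 17²; 2601 = 3² · 17²; 7225 = 5² · 17²; 6647 = 17² · 23; 14161 = 7² · 17²
gcd takes min exponent of each prime: 17² = 289

289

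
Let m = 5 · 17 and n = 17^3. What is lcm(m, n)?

max exponent per prime: 5 · 17^3 = 24565

24565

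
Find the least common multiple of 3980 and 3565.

2837740

gcd first: 3980 = 1·3565 + 415; 3565 = 8·415 + 245; 415 = 1·245 + 170; 245 = 1·170 + 75; 170 = 2·75 + 20; 75 = 3·20 + 15; 20 = 1·15 + 5; 15 = 3·5 + 0 → gcd = 5
lcm = 3980·3565/gcd = 14188700/5 = 2837740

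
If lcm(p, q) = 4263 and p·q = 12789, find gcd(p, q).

gcd·lcm = product, so gcd = 12789/4263 = 3.

3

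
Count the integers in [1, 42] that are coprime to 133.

133 = 7·19. Inclusion–exclusion on these primes:
42 − ⌊42/7⌋ − ⌊42/19⌋ + ⌊42/133⌋ = 34

34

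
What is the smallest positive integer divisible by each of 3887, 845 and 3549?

408135

3887 = 13² · 23; 845 = 5 · 13²; 3549 = 3 · 7 · 13²
lcm takes max exponent of each prime: 3 · 5 · 7 · 13² · 23 = 408135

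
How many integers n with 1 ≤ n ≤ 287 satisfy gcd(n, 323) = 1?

Prime factors of 323: 17, 19. Count integers ≤ 287 divisible by none of them.
By inclusion–exclusion: 287 − ⌊287/17⌋ − ⌊287/19⌋ + ⌊287/323⌋ = 256.

256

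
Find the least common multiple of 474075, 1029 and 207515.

401541525

lcm(474075, 1029) = 474075·1029/gcd = 487823175/147 = 3318525
lcm(3318525, 207515) = 3318525·207515/gcd = 688643715375/1715 = 401541525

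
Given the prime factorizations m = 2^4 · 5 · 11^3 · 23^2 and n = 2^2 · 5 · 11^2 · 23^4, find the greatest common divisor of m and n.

min exponent per shared prime: 2^2 · 5 · 11^2 · 23^2 = 1280180

1280180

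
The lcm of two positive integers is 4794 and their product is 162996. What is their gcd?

gcd·lcm = product, so gcd = 162996/4794 = 34.

34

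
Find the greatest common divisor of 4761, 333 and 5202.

gcd(4761, 333): 4761 = 14·333 + 99; 333 = 3·99 + 36; 99 = 2·36 + 27; 36 = 1·27 + 9; 27 = 3·9 + 0 → 9
gcd(9, 5202): 5202 = 578·9 + 0 → 9

9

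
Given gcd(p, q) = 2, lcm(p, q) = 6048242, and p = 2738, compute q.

p·q = gcd·lcm = 2·6048242 = 12096484, so q = 12096484/2738 = 4418.

4418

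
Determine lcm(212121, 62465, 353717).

212121 = 3² · 7² · 13 · 37; 62465 = 5 · 13 · 31²; 353717 = 7 · 13³ · 23
lcm takes max exponent of each prime: 3² · 5 · 7² · 13³ · 23 · 31² · 37 = 3961791341235

3961791341235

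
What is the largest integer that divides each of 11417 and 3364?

Euclid: 11417 = 3·3364 + 1325; 3364 = 2·1325 + 714; 1325 = 1·714 + 611; 714 = 1·611 + 103; 611 = 5·103 + 96; 103 = 1·96 + 7; 96 = 13·7 + 5; 7 = 1·5 + 2; 5 = 2·2 + 1; 2 = 2·1 + 0. Last nonzero remainder: 1.

1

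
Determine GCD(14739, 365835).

3

Euclid: 365835 = 24·14739 + 12099; 14739 = 1·12099 + 2640; 12099 = 4·2640 + 1539; 2640 = 1·1539 + 1101; 1539 = 1·1101 + 438; 1101 = 2·438 + 225; 438 = 1·225 + 213; 225 = 1·213 + 12; 213 = 17·12 + 9; 12 = 1·9 + 3; 9 = 3·3 + 0. Last nonzero remainder: 3.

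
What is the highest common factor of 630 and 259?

7

630 = 2 · 3² · 5 · 7
259 = 7 · 37
Common: 7 = 7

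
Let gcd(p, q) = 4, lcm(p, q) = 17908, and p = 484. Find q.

148

Using pq = gcd(p,q)·lcm(p,q) = 4·17908 = 71632, we get q = 71632/484 = 148.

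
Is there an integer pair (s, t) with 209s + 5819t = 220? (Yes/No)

By Bézout, 209s + 5819t = 220 has integer solutions iff gcd(209, 5819) | 220.
Euclid: 5819 = 27·209 + 176; 209 = 1·176 + 33; 176 = 5·33 + 11; 33 = 3·11 + 0. gcd = 11; 220 mod 11 = 0. Yes.

Yes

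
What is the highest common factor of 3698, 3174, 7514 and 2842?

3698 = 2 · 43²; 3174 = 2 · 3 · 23²; 7514 = 2 · 13 · 17²; 2842 = 2 · 7² · 29
gcd takes min exponent of each prime: 2 = 2

2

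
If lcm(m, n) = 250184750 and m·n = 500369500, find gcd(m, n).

From gcd × lcm = mn: gcd = 500369500 / 250184750 = 2.

2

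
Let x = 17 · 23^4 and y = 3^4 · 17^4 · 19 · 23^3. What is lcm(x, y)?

35970431647779

max exponent per prime: 3^4 · 17^4 · 19 · 23^4 = 35970431647779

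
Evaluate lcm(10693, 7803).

gcd first: 10693 = 1·7803 + 2890; 7803 = 2·2890 + 2023; 2890 = 1·2023 + 867; 2023 = 2·867 + 289; 867 = 3·289 + 0 → gcd = 289
lcm = 10693·7803/gcd = 83437479/289 = 288711

288711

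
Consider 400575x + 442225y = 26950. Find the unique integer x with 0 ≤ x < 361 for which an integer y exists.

148

Reduce mod 442225: 400575x ≡ 26950 (mod 442225). With g = gcd(400575, 442225) = 1225 dividing 26950, divide through: 327x ≡ 22 (mod 361).
Since gcd(327, 361) = 1, x ≡ 22·(327)⁻¹ ≡ 148 (mod 361). Smallest non-negative: 148.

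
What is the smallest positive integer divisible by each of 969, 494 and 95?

125970

969 = 3 · 17 · 19; 494 = 2 · 13 · 19; 95 = 5 · 19
lcm takes max exponent of each prime: 2 · 3 · 5 · 13 · 17 · 19 = 125970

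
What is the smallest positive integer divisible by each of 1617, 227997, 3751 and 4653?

1617 = 3 · 7² · 11; 227997 = 3² · 7² · 11 · 47; 3751 = 11² · 31; 4653 = 3² · 11 · 47
lcm takes max exponent of each prime: 3² · 7² · 11² · 31 · 47 = 77746977

77746977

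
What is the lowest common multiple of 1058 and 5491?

1058 = 2 · 23²; 5491 = 17² · 19
max exponents: 2 · 17² · 19 · 23² = 5809478

5809478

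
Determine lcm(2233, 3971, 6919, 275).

12676126925

2233 = 7 · 11 · 29; 3971 = 11 · 19²; 6919 = 11 · 17 · 37; 275 = 5² · 11
lcm takes max exponent of each prime: 5² · 7 · 11 · 17 · 19² · 29 · 37 = 12676126925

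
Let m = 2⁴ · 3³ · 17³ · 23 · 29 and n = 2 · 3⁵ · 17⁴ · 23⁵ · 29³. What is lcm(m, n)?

max exponent per prime: 2⁴ · 3⁵ · 17⁴ · 23⁵ · 29³ = 50974751296488471696

50974751296488471696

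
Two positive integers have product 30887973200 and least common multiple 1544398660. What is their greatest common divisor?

gcd·lcm = product, so gcd = 30887973200/1544398660 = 20.

20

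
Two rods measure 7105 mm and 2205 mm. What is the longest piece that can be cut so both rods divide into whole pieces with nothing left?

245

7105 = 5 · 7² · 29
2205 = 3² · 5 · 7²
Common: 5 · 7² = 245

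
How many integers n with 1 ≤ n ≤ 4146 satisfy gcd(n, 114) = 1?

1309

Prime factors of 114: 2, 3, 19. Count integers ≤ 4146 divisible by none of them.
By inclusion–exclusion: 4146 − ⌊4146/2⌋ − ⌊4146/3⌋ − ⌊4146/19⌋ + ⌊4146/6⌋ + ⌊4146/38⌋ + ⌊4146/57⌋ − ⌊4146/114⌋ = 1309.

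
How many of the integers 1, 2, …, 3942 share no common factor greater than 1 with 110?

110 = 2·5·11. Inclusion–exclusion on these primes:
3942 − ⌊3942/2⌋ − ⌊3942/5⌋ − ⌊3942/11⌋ + ⌊3942/10⌋ + ⌊3942/22⌋ + ⌊3942/55⌋ − ⌊3942/110⌋ = 1434

1434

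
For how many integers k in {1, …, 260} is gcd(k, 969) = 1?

155

Prime factors of 969: 3, 17, 19. Count integers ≤ 260 divisible by none of them.
By inclusion–exclusion: 260 − ⌊260/3⌋ − ⌊260/17⌋ − ⌊260/19⌋ + ⌊260/51⌋ + ⌊260/57⌋ + ⌊260/323⌋ − ⌊260/969⌋ = 155.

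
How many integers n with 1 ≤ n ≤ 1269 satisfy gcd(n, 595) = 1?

819

Prime factors of 595: 5, 7, 17. Count integers ≤ 1269 divisible by none of them.
By inclusion–exclusion: 1269 − ⌊1269/5⌋ − ⌊1269/7⌋ − ⌊1269/17⌋ + ⌊1269/35⌋ + ⌊1269/85⌋ + ⌊1269/119⌋ − ⌊1269/595⌋ = 819.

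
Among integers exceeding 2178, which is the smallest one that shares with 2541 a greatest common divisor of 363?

2904

gcd(x, 2541) = 363 forces 363 | x; write x = 363s. Then gcd(363s, 363·7) = 363·gcd(s, 7), so need gcd(s, 7) = 1.
363s > 2178 gives s ≥ 7. The least s ≥ 7 coprime to 7 is 8, so x = 363·8 = 2904.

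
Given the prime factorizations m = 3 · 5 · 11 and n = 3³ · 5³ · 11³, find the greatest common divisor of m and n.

min exponent per shared prime: 3 · 5 · 11 = 165

165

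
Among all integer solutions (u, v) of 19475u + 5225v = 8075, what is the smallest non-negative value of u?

Euclid: 19475 = 3·5225 + 3800; 5225 = 1·3800 + 1425; 3800 = 2·1425 + 950; 1425 = 1·950 + 475; 950 = 2·475 + 0 → gcd = 475; 8075 = 475·17.
Back-substitution yields 19475·(-4) + 5225·(15) = 475, so one solution is u = -4·17 = -68, v = 15·17 = 255.
Solutions in u differ by 5225/475 = 11; the one in [0, 11) is -68 mod 11 = 9.

9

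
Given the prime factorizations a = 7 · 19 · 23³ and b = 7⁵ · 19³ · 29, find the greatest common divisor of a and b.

min exponent per shared prime: 7 · 19 = 133

133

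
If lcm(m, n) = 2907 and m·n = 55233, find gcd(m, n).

19

gcd·lcm = product, so gcd = 55233/2907 = 19.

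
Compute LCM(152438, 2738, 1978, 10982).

152438 = 2 · 11 · 13² · 41; 2738 = 2 · 37²; 1978 = 2 · 23 · 43; 10982 = 2 · 17² · 19
lcm takes max exponent of each prime: 2 · 11 · 13² · 17² · 19 · 23 · 37² · 41 · 43 = 1133298791345578

1133298791345578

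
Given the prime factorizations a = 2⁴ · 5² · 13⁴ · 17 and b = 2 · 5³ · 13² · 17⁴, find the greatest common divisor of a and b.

143650

min exponent per shared prime: 2 · 5² · 13² · 17 = 143650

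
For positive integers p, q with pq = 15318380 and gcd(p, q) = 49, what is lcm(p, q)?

312620

gcd·lcm = product, so lcm = 15318380/49 = 312620.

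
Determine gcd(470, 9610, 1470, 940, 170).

10

470 = 2 · 5 · 47; 9610 = 2 · 5 · 31²; 1470 = 2 · 3 · 5 · 7²; 940 = 2² · 5 · 47; 170 = 2 · 5 · 17
gcd takes min exponent of each prime: 2 · 5 = 10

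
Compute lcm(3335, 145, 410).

273470

3335 = 5 · 23 · 29; 145 = 5 · 29; 410 = 2 · 5 · 41
lcm takes max exponent of each prime: 2 · 5 · 23 · 29 · 41 = 273470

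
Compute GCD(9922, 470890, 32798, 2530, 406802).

2

9922 = 2 · 11² · 41; 470890 = 2 · 5 · 7² · 31²; 32798 = 2 · 23² · 31; 2530 = 2 · 5 · 11 · 23; 406802 = 2 · 11² · 41²
gcd takes min exponent of each prime: 2 = 2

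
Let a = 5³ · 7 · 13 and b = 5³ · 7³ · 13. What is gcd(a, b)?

min exponent per shared prime: 5³ · 7 · 13 = 11375

11375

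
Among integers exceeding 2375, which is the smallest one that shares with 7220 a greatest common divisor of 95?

2565

Multiples of 95 above 2375: 95·26, 95·27, … . Need the cofactor coprime to 7220/95 = 76.
Checking s = 26, 27, … the first with gcd(s, 76) = 1 is s = 27, giving 2565.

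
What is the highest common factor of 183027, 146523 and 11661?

gcd(183027, 146523): 183027 = 1·146523 + 36504; 146523 = 4·36504 + 507; 36504 = 72·507 + 0 → 507
gcd(507, 11661): 11661 = 23·507 + 0 → 507

507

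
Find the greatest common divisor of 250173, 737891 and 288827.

77

gcd(250173, 737891): 737891 = 2·250173 + 237545; 250173 = 1·237545 + 12628; 237545 = 18·12628 + 10241; 12628 = 1·10241 + 2387; 10241 = 4·2387 + 693; 2387 = 3·693 + 308; 693 = 2·308 + 77; 308 = 4·77 + 0 → 77
gcd(77, 288827): 288827 = 3751·77 + 0 → 77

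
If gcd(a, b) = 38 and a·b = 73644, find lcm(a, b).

1938

For any two positive integers, gcd × lcm equals their product. Hence lcm = 73644 / 38 = 1938.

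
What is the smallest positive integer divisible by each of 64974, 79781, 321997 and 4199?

64974 = 2 · 3 · 7² · 13 · 17; 79781 = 13 · 17 · 19²; 321997 = 13 · 17 · 31 · 47; 4199 = 13 · 17 · 19
lcm takes max exponent of each prime: 2 · 3 · 7² · 13 · 17 · 19² · 31 · 47 = 34174829598

34174829598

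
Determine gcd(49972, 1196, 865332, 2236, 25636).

52

gcd(49972, 1196): 49972 = 41·1196 + 936; 1196 = 1·936 + 260; 936 = 3·260 + 156; 260 = 1·156 + 104; 156 = 1·104 + 52; 104 = 2·52 + 0 → 52
gcd(52, 865332): 865332 = 16641·52 + 0 → 52
gcd(52, 2236): 2236 = 43·52 + 0 → 52
gcd(52, 25636): 25636 = 493·52 + 0 → 52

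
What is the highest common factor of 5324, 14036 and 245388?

484

5324 = 2² · 11³; 14036 = 2² · 11² · 29; 245388 = 2² · 3 · 11² · 13²
gcd takes min exponent of each prime: 2² · 11² = 484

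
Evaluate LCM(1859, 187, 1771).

5088083

1859 = 11 · 13²; 187 = 11 · 17; 1771 = 7 · 11 · 23
lcm takes max exponent of each prime: 7 · 11 · 13² · 17 · 23 = 5088083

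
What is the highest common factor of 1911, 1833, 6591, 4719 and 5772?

39

gcd(1911, 1833): 1911 = 1·1833 + 78; 1833 = 23·78 + 39; 78 = 2·39 + 0 → 39
gcd(39, 6591): 6591 = 169·39 + 0 → 39
gcd(39, 4719): 4719 = 121·39 + 0 → 39
gcd(39, 5772): 5772 = 148·39 + 0 → 39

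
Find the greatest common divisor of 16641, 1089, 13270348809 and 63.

9

gcd(16641, 1089): 16641 = 15·1089 + 306; 1089 = 3·306 + 171; 306 = 1·171 + 135; 171 = 1·135 + 36; 135 = 3·36 + 27; 36 = 1·27 + 9; 27 = 3·9 + 0 → 9
gcd(9, 13270348809): 13270348809 = 1474483201·9 + 0 → 9
gcd(9, 63): 63 = 7·9 + 0 → 9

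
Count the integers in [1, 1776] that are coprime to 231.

Prime factors of 231: 3, 7, 11. Count integers ≤ 1776 divisible by none of them.
By inclusion–exclusion: 1776 − ⌊1776/3⌋ − ⌊1776/7⌋ − ⌊1776/11⌋ + ⌊1776/21⌋ + ⌊1776/33⌋ + ⌊1776/77⌋ − ⌊1776/231⌋ = 923.

923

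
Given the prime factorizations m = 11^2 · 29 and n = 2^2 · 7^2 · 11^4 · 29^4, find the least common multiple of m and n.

max exponent per prime: 2^2 · 7^2 · 11^4 · 29^4 = 2029639019716

2029639019716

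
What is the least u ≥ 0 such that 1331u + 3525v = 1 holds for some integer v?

821

gcd(1331, 3525) = 1 (Euclid: 3525 = 2·1331 + 863; 1331 = 1·863 + 468; 863 = 1·468 + 395; 468 = 1·395 + 73; 395 = 5·73 + 30; 73 = 2·30 + 13; 30 = 2·13 + 4; 13 = 3·4 + 1; 4 = 4·1 + 0), and 1 | 1.
Extended Euclid: 1331·(821) + 3525·(-310) = 1. Scale by 1: u₀ = 821.
General solution u = u₀ + 3525t; reducing mod 3525 gives u = 821 (and v = -310).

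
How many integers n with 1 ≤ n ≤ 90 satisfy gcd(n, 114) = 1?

29

Prime factors of 114: 2, 3, 19. Count integers ≤ 90 divisible by none of them.
By inclusion–exclusion: 90 − ⌊90/2⌋ − ⌊90/3⌋ − ⌊90/19⌋ + ⌊90/6⌋ + ⌊90/38⌋ + ⌊90/57⌋ − ⌊90/114⌋ = 29.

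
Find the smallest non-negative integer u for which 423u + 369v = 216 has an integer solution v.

gcd(423, 369) = 9 (Euclid: 423 = 1·369 + 54; 369 = 6·54 + 45; 54 = 1·45 + 9; 45 = 5·9 + 0), and 9 | 216.
Extended Euclid: 423·(7) + 369·(-8) = 9. Scale by 24: u₀ = 168.
General solution u = u₀ + 41t; reducing mod 41 gives u = 4 (and v = -4).

4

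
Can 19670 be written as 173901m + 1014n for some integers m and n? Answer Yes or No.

No

By Bézout, 173901m + 1014n = 19670 has integer solutions iff gcd(173901, 1014) | 19670.
Euclid: 173901 = 171·1014 + 507; 1014 = 2·507 + 0. gcd = 507; 19670 mod 507 = 404. No.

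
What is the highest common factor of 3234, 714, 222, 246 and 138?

6

gcd(3234, 714): 3234 = 4·714 + 378; 714 = 1·378 + 336; 378 = 1·336 + 42; 336 = 8·42 + 0 → 42
gcd(42, 222): 222 = 5·42 + 12; 42 = 3·12 + 6; 12 = 2·6 + 0 → 6
gcd(6, 246): 246 = 41·6 + 0 → 6
gcd(6, 138): 138 = 23·6 + 0 → 6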